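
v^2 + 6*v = v*(v + 6)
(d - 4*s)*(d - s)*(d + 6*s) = d^3 + d^2*s - 26*d*s^2 + 24*s^3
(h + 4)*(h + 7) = h^2 + 11*h + 28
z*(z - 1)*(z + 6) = z^3 + 5*z^2 - 6*z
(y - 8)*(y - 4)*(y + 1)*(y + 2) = y^4 - 9*y^3 - 2*y^2 + 72*y + 64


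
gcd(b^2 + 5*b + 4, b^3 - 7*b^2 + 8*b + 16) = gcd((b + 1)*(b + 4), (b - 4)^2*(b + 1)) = b + 1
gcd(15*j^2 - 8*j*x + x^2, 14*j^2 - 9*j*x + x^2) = 1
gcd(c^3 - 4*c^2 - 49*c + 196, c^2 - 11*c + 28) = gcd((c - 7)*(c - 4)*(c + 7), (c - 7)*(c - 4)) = c^2 - 11*c + 28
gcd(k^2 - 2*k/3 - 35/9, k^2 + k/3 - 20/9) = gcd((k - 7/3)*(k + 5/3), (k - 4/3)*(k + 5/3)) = k + 5/3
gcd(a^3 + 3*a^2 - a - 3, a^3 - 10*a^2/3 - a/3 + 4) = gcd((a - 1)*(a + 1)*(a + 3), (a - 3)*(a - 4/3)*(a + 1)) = a + 1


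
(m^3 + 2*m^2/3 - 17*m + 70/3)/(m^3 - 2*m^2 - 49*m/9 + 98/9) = 3*(m + 5)/(3*m + 7)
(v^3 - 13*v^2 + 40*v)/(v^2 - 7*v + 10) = v*(v - 8)/(v - 2)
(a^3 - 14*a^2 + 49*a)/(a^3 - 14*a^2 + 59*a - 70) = a*(a - 7)/(a^2 - 7*a + 10)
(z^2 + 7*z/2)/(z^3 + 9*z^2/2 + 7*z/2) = 1/(z + 1)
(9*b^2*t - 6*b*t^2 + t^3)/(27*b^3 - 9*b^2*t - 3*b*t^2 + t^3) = t/(3*b + t)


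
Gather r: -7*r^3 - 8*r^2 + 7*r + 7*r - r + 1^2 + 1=-7*r^3 - 8*r^2 + 13*r + 2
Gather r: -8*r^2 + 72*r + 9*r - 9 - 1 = -8*r^2 + 81*r - 10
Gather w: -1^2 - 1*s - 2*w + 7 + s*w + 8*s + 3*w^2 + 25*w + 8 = 7*s + 3*w^2 + w*(s + 23) + 14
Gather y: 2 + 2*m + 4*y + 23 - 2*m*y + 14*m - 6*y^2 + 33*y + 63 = 16*m - 6*y^2 + y*(37 - 2*m) + 88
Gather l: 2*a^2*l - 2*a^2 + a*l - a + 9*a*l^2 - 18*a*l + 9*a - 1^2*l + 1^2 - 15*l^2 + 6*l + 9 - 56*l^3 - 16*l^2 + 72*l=-2*a^2 + 8*a - 56*l^3 + l^2*(9*a - 31) + l*(2*a^2 - 17*a + 77) + 10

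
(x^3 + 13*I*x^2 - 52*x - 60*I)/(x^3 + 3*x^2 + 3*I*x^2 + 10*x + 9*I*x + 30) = (x^2 + 8*I*x - 12)/(x^2 + x*(3 - 2*I) - 6*I)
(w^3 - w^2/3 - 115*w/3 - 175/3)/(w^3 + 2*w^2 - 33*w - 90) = (3*w^2 - 16*w - 35)/(3*(w^2 - 3*w - 18))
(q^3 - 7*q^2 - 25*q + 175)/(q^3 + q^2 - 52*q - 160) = (q^2 - 12*q + 35)/(q^2 - 4*q - 32)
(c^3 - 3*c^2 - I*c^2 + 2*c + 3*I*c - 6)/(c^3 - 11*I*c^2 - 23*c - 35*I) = (c^2 - c*(3 + 2*I) + 6*I)/(c^2 - 12*I*c - 35)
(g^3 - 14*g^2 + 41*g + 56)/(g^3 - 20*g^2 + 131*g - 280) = (g + 1)/(g - 5)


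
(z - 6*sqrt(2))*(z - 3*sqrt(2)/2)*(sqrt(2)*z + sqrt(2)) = sqrt(2)*z^3 - 15*z^2 + sqrt(2)*z^2 - 15*z + 18*sqrt(2)*z + 18*sqrt(2)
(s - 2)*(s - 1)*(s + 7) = s^3 + 4*s^2 - 19*s + 14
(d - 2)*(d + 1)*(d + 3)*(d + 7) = d^4 + 9*d^3 + 9*d^2 - 41*d - 42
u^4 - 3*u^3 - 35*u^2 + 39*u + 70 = (u - 7)*(u - 2)*(u + 1)*(u + 5)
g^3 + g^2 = g^2*(g + 1)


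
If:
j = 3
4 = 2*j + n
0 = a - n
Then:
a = -2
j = 3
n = -2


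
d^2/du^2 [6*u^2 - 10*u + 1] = 12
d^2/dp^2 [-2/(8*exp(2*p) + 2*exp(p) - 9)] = 4*(-4*(8*exp(p) + 1)^2*exp(p) + (16*exp(p) + 1)*(8*exp(2*p) + 2*exp(p) - 9))*exp(p)/(8*exp(2*p) + 2*exp(p) - 9)^3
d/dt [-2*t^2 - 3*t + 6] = -4*t - 3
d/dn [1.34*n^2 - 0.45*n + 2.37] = 2.68*n - 0.45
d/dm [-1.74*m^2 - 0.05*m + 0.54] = -3.48*m - 0.05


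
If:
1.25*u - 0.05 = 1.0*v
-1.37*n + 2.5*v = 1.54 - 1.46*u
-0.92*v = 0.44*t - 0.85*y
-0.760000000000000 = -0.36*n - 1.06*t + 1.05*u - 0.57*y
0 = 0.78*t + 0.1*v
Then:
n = 4.54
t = -0.27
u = 1.72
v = 2.10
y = 2.13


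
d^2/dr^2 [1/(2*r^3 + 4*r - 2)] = (-3*r*(r^3 + 2*r - 1) + (3*r^2 + 2)^2)/(r^3 + 2*r - 1)^3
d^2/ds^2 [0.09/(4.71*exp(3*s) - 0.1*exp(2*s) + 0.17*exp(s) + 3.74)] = ((-3.8151*exp(2*s) + 0.036*exp(s) - 0.0153)*(4.71*exp(3*s) - 0.1*exp(2*s) + 0.17*exp(s) + 3.74) + 0.09*(14.13*exp(2*s) - 0.2*exp(s) + 0.17)*(28.26*exp(2*s) - 0.4*exp(s) + 0.34)*exp(s))*exp(s)/(4.71*exp(3*s) - 0.1*exp(2*s) + 0.17*exp(s) + 3.74)^3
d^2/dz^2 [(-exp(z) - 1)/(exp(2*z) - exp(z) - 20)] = (-exp(4*z) - 5*exp(3*z) - 117*exp(2*z) - 61*exp(z) - 380)*exp(z)/(exp(6*z) - 3*exp(5*z) - 57*exp(4*z) + 119*exp(3*z) + 1140*exp(2*z) - 1200*exp(z) - 8000)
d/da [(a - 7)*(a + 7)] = 2*a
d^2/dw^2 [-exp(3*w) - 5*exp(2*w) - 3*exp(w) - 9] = (-9*exp(2*w) - 20*exp(w) - 3)*exp(w)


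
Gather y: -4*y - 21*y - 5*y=-30*y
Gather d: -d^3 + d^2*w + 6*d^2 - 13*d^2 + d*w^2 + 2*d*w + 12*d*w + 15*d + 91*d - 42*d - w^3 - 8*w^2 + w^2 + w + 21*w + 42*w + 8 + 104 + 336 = -d^3 + d^2*(w - 7) + d*(w^2 + 14*w + 64) - w^3 - 7*w^2 + 64*w + 448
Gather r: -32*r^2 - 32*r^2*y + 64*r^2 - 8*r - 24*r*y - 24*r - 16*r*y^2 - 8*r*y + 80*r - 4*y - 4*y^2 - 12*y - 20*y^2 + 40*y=r^2*(32 - 32*y) + r*(-16*y^2 - 32*y + 48) - 24*y^2 + 24*y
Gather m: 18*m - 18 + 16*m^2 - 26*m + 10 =16*m^2 - 8*m - 8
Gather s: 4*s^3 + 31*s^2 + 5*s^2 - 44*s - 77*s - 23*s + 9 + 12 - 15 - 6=4*s^3 + 36*s^2 - 144*s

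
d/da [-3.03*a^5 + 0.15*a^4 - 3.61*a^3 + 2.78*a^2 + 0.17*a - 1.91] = -15.15*a^4 + 0.6*a^3 - 10.83*a^2 + 5.56*a + 0.17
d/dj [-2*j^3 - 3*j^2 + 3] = 6*j*(-j - 1)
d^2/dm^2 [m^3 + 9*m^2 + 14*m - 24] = 6*m + 18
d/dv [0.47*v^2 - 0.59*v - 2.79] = 0.94*v - 0.59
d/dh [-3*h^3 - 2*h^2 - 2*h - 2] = -9*h^2 - 4*h - 2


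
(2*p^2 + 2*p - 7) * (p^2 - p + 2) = 2*p^4 - 5*p^2 + 11*p - 14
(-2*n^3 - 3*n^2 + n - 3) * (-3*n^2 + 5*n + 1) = 6*n^5 - n^4 - 20*n^3 + 11*n^2 - 14*n - 3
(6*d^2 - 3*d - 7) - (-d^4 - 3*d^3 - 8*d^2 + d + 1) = d^4 + 3*d^3 + 14*d^2 - 4*d - 8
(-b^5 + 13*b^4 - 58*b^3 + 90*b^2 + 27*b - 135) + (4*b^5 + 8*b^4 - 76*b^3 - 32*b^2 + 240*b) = 3*b^5 + 21*b^4 - 134*b^3 + 58*b^2 + 267*b - 135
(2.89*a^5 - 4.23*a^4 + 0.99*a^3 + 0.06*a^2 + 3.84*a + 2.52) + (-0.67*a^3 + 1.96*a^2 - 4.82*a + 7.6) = 2.89*a^5 - 4.23*a^4 + 0.32*a^3 + 2.02*a^2 - 0.98*a + 10.12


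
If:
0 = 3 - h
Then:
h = 3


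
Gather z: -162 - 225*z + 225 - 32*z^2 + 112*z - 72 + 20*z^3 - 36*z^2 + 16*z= 20*z^3 - 68*z^2 - 97*z - 9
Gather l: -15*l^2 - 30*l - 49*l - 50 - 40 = -15*l^2 - 79*l - 90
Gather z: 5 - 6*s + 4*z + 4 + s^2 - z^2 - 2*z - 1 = s^2 - 6*s - z^2 + 2*z + 8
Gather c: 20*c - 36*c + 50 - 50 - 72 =-16*c - 72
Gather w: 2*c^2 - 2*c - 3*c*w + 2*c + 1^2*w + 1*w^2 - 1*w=2*c^2 - 3*c*w + w^2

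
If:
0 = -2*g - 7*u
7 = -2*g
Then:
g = -7/2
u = 1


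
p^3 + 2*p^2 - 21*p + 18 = (p - 3)*(p - 1)*(p + 6)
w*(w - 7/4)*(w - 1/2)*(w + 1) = w^4 - 5*w^3/4 - 11*w^2/8 + 7*w/8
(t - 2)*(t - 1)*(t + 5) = t^3 + 2*t^2 - 13*t + 10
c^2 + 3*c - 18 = (c - 3)*(c + 6)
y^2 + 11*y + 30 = (y + 5)*(y + 6)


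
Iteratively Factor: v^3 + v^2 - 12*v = (v)*(v^2 + v - 12) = v*(v - 3)*(v + 4)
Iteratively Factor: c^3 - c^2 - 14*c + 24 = (c - 3)*(c^2 + 2*c - 8) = (c - 3)*(c + 4)*(c - 2)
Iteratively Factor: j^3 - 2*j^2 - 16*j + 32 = (j + 4)*(j^2 - 6*j + 8) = (j - 4)*(j + 4)*(j - 2)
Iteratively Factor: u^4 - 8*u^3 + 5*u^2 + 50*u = (u - 5)*(u^3 - 3*u^2 - 10*u) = u*(u - 5)*(u^2 - 3*u - 10) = u*(u - 5)*(u + 2)*(u - 5)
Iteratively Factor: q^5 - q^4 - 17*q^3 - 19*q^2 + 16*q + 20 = (q + 1)*(q^4 - 2*q^3 - 15*q^2 - 4*q + 20) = (q + 1)*(q + 2)*(q^3 - 4*q^2 - 7*q + 10) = (q - 5)*(q + 1)*(q + 2)*(q^2 + q - 2) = (q - 5)*(q + 1)*(q + 2)^2*(q - 1)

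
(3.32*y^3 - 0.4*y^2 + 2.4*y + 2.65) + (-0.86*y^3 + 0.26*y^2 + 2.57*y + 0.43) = 2.46*y^3 - 0.14*y^2 + 4.97*y + 3.08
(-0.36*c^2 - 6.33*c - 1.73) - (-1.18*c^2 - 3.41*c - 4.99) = 0.82*c^2 - 2.92*c + 3.26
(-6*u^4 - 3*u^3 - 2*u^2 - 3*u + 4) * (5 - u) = 6*u^5 - 27*u^4 - 13*u^3 - 7*u^2 - 19*u + 20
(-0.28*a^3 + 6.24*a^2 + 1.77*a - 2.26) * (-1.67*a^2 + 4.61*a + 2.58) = 0.4676*a^5 - 11.7116*a^4 + 25.0881*a^3 + 28.0331*a^2 - 5.852*a - 5.8308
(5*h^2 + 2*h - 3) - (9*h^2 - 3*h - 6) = -4*h^2 + 5*h + 3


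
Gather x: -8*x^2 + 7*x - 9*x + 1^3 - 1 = -8*x^2 - 2*x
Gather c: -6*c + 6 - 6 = -6*c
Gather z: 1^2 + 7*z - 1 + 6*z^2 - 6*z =6*z^2 + z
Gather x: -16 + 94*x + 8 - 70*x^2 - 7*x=-70*x^2 + 87*x - 8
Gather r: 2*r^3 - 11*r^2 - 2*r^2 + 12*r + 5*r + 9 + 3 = 2*r^3 - 13*r^2 + 17*r + 12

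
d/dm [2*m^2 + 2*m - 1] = 4*m + 2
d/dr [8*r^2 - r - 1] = 16*r - 1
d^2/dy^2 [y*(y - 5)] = 2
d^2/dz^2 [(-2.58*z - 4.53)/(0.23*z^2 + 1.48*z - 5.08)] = (-(0.46*z + 1.48)*(0.92*z + 2.96)*(2.58*z + 4.53) + (3.5604*z + 9.7206)*(0.23*z^2 + 1.48*z - 5.08))/(0.23*z^2 + 1.48*z - 5.08)^3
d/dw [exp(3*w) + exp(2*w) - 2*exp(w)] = (3*exp(2*w) + 2*exp(w) - 2)*exp(w)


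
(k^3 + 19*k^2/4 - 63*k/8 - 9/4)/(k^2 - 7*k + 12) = (8*k^3 + 38*k^2 - 63*k - 18)/(8*(k^2 - 7*k + 12))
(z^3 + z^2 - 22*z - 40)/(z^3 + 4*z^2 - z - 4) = (z^2 - 3*z - 10)/(z^2 - 1)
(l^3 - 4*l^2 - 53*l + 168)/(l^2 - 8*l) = l + 4 - 21/l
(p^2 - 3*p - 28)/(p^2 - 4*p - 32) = (p - 7)/(p - 8)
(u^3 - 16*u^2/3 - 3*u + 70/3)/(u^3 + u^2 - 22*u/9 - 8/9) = 3*(3*u^2 - 22*u + 35)/(9*u^2 - 9*u - 4)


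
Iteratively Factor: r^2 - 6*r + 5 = (r - 5)*(r - 1)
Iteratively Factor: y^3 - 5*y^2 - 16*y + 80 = (y - 4)*(y^2 - y - 20) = (y - 4)*(y + 4)*(y - 5)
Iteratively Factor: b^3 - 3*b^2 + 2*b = (b - 2)*(b^2 - b) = (b - 2)*(b - 1)*(b)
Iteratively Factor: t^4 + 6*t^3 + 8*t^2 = (t + 2)*(t^3 + 4*t^2) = (t + 2)*(t + 4)*(t^2) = t*(t + 2)*(t + 4)*(t)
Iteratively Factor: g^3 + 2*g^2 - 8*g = (g + 4)*(g^2 - 2*g) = g*(g + 4)*(g - 2)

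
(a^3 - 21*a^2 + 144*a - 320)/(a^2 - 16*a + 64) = a - 5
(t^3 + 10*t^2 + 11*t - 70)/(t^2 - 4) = (t^2 + 12*t + 35)/(t + 2)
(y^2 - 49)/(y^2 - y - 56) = (y - 7)/(y - 8)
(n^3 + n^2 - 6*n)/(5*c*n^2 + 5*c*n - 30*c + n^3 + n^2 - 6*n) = n/(5*c + n)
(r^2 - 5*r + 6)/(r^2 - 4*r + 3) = (r - 2)/(r - 1)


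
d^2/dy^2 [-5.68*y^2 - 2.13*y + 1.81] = -11.3600000000000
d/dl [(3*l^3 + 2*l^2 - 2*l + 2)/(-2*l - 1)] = (-12*l^3 - 13*l^2 - 4*l + 6)/(4*l^2 + 4*l + 1)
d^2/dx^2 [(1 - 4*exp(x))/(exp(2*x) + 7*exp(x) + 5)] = (-4*exp(4*x) + 32*exp(3*x) + 141*exp(2*x) + 169*exp(x) - 135)*exp(x)/(exp(6*x) + 21*exp(5*x) + 162*exp(4*x) + 553*exp(3*x) + 810*exp(2*x) + 525*exp(x) + 125)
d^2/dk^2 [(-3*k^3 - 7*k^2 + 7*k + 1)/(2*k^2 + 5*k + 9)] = 2*(77*k^3 - 15*k^2 - 1077*k - 875)/(8*k^6 + 60*k^5 + 258*k^4 + 665*k^3 + 1161*k^2 + 1215*k + 729)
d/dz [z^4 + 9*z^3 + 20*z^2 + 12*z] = 4*z^3 + 27*z^2 + 40*z + 12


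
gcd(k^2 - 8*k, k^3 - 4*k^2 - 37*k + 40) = k - 8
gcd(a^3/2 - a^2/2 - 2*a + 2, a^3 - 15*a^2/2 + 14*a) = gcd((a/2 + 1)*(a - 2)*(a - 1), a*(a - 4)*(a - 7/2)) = 1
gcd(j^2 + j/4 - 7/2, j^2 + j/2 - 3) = j + 2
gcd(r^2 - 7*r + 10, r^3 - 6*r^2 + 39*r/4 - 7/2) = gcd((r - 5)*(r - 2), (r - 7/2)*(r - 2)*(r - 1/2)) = r - 2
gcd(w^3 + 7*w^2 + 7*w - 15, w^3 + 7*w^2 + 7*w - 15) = w^3 + 7*w^2 + 7*w - 15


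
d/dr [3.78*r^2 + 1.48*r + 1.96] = 7.56*r + 1.48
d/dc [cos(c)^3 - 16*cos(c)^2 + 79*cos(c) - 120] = (-3*cos(c)^2 + 32*cos(c) - 79)*sin(c)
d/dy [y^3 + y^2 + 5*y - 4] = 3*y^2 + 2*y + 5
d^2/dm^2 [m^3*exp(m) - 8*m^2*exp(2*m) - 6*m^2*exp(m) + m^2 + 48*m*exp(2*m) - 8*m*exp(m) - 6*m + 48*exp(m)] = m^3*exp(m) - 32*m^2*exp(2*m) + 128*m*exp(2*m) - 26*m*exp(m) + 176*exp(2*m) + 20*exp(m) + 2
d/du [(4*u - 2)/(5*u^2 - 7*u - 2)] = 2*(-10*u^2 + 10*u - 11)/(25*u^4 - 70*u^3 + 29*u^2 + 28*u + 4)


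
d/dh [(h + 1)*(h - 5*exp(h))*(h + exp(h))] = (h + 1)*(h - 5*exp(h))*(exp(h) + 1) - (h + 1)*(h + exp(h))*(5*exp(h) - 1) + (h - 5*exp(h))*(h + exp(h))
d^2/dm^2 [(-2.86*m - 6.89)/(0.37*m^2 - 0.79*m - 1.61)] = ((0.74*m - 0.79)*(1.48*m - 1.58)*(2.86*m + 6.89) + (6.3492*m + 0.5798)*(-0.37*m^2 + 0.79*m + 1.61))/(-0.37*m^2 + 0.79*m + 1.61)^3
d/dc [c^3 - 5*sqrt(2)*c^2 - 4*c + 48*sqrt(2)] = 3*c^2 - 10*sqrt(2)*c - 4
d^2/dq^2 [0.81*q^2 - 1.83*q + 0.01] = 1.62000000000000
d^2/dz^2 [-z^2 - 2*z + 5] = -2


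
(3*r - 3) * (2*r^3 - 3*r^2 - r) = 6*r^4 - 15*r^3 + 6*r^2 + 3*r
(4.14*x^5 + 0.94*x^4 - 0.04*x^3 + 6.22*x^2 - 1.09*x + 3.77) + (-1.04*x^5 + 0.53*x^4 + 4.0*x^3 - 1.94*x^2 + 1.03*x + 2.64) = 3.1*x^5 + 1.47*x^4 + 3.96*x^3 + 4.28*x^2 - 0.0600000000000001*x + 6.41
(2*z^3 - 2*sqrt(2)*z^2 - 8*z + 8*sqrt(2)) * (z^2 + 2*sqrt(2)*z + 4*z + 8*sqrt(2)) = 2*z^5 + 2*sqrt(2)*z^4 + 8*z^4 - 16*z^3 + 8*sqrt(2)*z^3 - 64*z^2 - 8*sqrt(2)*z^2 - 32*sqrt(2)*z + 32*z + 128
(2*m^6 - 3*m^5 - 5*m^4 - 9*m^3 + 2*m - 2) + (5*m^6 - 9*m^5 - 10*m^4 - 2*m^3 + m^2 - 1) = 7*m^6 - 12*m^5 - 15*m^4 - 11*m^3 + m^2 + 2*m - 3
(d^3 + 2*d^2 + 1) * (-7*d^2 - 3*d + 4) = -7*d^5 - 17*d^4 - 2*d^3 + d^2 - 3*d + 4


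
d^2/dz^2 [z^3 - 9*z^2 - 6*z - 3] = 6*z - 18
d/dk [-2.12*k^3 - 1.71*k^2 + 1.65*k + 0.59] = -6.36*k^2 - 3.42*k + 1.65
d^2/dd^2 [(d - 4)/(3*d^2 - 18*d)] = 2*(d*(10 - 3*d)*(d - 6) + 4*(d - 4)*(d - 3)^2)/(3*d^3*(d - 6)^3)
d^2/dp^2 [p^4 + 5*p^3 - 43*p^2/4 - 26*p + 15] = 12*p^2 + 30*p - 43/2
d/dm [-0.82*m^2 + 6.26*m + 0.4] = 6.26 - 1.64*m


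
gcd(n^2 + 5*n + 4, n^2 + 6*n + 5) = n + 1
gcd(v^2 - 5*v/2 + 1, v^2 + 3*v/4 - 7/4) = 1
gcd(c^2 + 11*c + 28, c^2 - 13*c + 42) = 1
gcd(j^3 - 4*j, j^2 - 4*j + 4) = j - 2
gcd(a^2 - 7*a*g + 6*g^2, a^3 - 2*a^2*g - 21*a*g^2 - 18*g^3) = a - 6*g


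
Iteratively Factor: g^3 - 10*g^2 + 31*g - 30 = (g - 3)*(g^2 - 7*g + 10) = (g - 3)*(g - 2)*(g - 5)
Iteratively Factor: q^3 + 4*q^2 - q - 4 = (q - 1)*(q^2 + 5*q + 4) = (q - 1)*(q + 1)*(q + 4)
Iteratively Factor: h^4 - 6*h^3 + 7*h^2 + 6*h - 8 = (h + 1)*(h^3 - 7*h^2 + 14*h - 8) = (h - 2)*(h + 1)*(h^2 - 5*h + 4) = (h - 4)*(h - 2)*(h + 1)*(h - 1)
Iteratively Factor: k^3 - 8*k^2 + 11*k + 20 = (k + 1)*(k^2 - 9*k + 20) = (k - 4)*(k + 1)*(k - 5)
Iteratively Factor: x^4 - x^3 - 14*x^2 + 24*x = (x + 4)*(x^3 - 5*x^2 + 6*x) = x*(x + 4)*(x^2 - 5*x + 6) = x*(x - 2)*(x + 4)*(x - 3)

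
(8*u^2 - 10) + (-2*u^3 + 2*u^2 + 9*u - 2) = -2*u^3 + 10*u^2 + 9*u - 12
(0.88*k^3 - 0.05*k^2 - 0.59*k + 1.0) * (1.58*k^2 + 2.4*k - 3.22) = 1.3904*k^5 + 2.033*k^4 - 3.8858*k^3 + 0.325*k^2 + 4.2998*k - 3.22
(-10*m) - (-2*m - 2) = 2 - 8*m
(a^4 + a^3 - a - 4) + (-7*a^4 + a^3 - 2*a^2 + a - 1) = -6*a^4 + 2*a^3 - 2*a^2 - 5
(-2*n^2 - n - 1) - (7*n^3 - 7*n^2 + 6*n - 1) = -7*n^3 + 5*n^2 - 7*n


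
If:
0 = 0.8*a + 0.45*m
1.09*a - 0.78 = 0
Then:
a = 0.72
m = -1.27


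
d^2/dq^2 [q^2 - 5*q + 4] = 2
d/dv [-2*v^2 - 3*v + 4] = -4*v - 3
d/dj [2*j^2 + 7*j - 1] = 4*j + 7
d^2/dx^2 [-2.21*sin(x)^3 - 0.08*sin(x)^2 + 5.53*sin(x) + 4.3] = -3.8725*sin(x) - 4.9725*sin(3*x) - 0.16*cos(2*x)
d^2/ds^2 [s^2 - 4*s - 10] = 2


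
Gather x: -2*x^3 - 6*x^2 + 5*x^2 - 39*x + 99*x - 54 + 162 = -2*x^3 - x^2 + 60*x + 108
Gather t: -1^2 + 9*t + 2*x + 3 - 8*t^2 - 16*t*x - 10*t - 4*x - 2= -8*t^2 + t*(-16*x - 1) - 2*x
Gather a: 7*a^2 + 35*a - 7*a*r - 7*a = 7*a^2 + a*(28 - 7*r)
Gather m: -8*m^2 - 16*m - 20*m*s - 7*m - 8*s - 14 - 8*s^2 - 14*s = -8*m^2 + m*(-20*s - 23) - 8*s^2 - 22*s - 14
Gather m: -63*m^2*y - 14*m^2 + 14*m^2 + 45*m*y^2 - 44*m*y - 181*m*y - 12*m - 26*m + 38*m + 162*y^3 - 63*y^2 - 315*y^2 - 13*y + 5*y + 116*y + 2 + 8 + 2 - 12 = -63*m^2*y + m*(45*y^2 - 225*y) + 162*y^3 - 378*y^2 + 108*y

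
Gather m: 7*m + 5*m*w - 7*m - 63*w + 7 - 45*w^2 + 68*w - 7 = 5*m*w - 45*w^2 + 5*w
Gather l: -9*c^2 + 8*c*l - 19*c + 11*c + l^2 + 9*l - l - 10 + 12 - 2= -9*c^2 - 8*c + l^2 + l*(8*c + 8)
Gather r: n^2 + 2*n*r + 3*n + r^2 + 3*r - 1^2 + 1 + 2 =n^2 + 3*n + r^2 + r*(2*n + 3) + 2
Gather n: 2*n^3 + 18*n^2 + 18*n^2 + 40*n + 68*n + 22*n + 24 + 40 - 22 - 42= 2*n^3 + 36*n^2 + 130*n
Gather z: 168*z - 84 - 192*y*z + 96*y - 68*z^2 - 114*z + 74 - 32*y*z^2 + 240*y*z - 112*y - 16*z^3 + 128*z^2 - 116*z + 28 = -16*y - 16*z^3 + z^2*(60 - 32*y) + z*(48*y - 62) + 18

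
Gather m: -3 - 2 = -5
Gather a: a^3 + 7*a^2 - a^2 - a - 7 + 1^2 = a^3 + 6*a^2 - a - 6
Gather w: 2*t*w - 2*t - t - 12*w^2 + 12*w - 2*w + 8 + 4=-3*t - 12*w^2 + w*(2*t + 10) + 12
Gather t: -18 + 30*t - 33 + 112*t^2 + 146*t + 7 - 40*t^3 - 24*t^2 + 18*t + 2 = -40*t^3 + 88*t^2 + 194*t - 42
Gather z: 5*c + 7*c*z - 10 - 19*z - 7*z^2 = 5*c - 7*z^2 + z*(7*c - 19) - 10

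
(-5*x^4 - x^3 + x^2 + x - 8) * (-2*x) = 10*x^5 + 2*x^4 - 2*x^3 - 2*x^2 + 16*x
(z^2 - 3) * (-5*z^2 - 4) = -5*z^4 + 11*z^2 + 12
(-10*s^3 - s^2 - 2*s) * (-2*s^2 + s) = 20*s^5 - 8*s^4 + 3*s^3 - 2*s^2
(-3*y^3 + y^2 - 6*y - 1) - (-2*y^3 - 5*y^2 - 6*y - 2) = -y^3 + 6*y^2 + 1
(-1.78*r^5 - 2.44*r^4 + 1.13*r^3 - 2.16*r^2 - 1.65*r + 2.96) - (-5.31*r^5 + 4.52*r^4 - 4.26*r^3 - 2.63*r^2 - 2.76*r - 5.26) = 3.53*r^5 - 6.96*r^4 + 5.39*r^3 + 0.47*r^2 + 1.11*r + 8.22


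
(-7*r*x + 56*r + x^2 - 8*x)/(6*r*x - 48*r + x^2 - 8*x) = (-7*r + x)/(6*r + x)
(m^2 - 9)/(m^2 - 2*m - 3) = (m + 3)/(m + 1)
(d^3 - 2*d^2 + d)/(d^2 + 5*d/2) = 2*(d^2 - 2*d + 1)/(2*d + 5)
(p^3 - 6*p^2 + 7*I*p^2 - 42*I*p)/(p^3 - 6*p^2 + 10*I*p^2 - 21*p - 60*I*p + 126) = p/(p + 3*I)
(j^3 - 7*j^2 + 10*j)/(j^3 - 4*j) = (j - 5)/(j + 2)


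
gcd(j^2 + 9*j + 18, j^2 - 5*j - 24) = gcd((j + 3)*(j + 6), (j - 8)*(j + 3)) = j + 3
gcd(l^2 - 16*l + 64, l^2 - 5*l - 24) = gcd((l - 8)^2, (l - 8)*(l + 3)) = l - 8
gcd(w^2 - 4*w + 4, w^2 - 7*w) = 1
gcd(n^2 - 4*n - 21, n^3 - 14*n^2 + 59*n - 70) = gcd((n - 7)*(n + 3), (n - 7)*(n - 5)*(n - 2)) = n - 7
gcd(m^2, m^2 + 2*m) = m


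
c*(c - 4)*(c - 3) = c^3 - 7*c^2 + 12*c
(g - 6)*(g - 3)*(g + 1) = g^3 - 8*g^2 + 9*g + 18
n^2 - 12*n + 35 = (n - 7)*(n - 5)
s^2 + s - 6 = (s - 2)*(s + 3)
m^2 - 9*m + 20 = (m - 5)*(m - 4)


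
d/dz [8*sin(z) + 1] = 8*cos(z)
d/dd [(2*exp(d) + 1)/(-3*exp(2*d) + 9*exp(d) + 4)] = (6*exp(2*d) + 6*exp(d) - 1)*exp(d)/(9*exp(4*d) - 54*exp(3*d) + 57*exp(2*d) + 72*exp(d) + 16)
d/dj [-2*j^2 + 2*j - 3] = 2 - 4*j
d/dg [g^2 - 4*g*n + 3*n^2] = 2*g - 4*n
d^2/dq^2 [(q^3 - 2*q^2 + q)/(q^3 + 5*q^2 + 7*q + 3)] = 2*(-7*q^4 - 4*q^3 + 54*q^2 + 60*q - 39)/(q^7 + 13*q^6 + 69*q^5 + 193*q^4 + 307*q^3 + 279*q^2 + 135*q + 27)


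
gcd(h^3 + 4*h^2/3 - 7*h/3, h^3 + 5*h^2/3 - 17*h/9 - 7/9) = h^2 + 4*h/3 - 7/3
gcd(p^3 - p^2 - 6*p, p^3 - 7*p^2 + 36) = p^2 - p - 6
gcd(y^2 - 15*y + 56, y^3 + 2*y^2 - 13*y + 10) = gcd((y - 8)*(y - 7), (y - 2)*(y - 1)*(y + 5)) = 1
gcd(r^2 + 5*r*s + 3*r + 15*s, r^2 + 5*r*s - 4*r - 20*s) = r + 5*s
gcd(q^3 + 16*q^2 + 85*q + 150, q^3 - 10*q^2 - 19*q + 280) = q + 5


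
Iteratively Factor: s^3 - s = (s)*(s^2 - 1) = s*(s + 1)*(s - 1)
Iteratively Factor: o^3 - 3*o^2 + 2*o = (o - 2)*(o^2 - o) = o*(o - 2)*(o - 1)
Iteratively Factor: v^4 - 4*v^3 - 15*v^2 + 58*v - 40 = (v - 2)*(v^3 - 2*v^2 - 19*v + 20) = (v - 2)*(v + 4)*(v^2 - 6*v + 5) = (v - 2)*(v - 1)*(v + 4)*(v - 5)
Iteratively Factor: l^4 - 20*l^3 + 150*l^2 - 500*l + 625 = (l - 5)*(l^3 - 15*l^2 + 75*l - 125) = (l - 5)^2*(l^2 - 10*l + 25) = (l - 5)^3*(l - 5)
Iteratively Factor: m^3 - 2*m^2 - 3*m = (m - 3)*(m^2 + m) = (m - 3)*(m + 1)*(m)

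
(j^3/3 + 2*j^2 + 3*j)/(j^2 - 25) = j*(j^2 + 6*j + 9)/(3*(j^2 - 25))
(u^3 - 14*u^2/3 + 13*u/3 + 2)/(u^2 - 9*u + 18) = (3*u^2 - 5*u - 2)/(3*(u - 6))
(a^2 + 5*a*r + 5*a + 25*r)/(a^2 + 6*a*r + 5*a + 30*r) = (a + 5*r)/(a + 6*r)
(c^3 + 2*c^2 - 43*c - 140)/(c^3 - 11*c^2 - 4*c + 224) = (c + 5)/(c - 8)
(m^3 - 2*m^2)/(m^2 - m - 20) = m^2*(2 - m)/(-m^2 + m + 20)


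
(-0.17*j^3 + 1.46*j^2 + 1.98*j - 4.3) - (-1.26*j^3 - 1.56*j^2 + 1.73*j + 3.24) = 1.09*j^3 + 3.02*j^2 + 0.25*j - 7.54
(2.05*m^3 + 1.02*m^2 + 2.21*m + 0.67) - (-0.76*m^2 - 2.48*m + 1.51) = 2.05*m^3 + 1.78*m^2 + 4.69*m - 0.84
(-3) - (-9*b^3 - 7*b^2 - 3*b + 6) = 9*b^3 + 7*b^2 + 3*b - 9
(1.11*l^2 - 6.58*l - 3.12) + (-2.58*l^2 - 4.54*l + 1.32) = -1.47*l^2 - 11.12*l - 1.8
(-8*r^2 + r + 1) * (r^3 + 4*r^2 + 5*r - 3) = -8*r^5 - 31*r^4 - 35*r^3 + 33*r^2 + 2*r - 3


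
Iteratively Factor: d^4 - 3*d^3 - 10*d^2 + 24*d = (d)*(d^3 - 3*d^2 - 10*d + 24) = d*(d + 3)*(d^2 - 6*d + 8) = d*(d - 4)*(d + 3)*(d - 2)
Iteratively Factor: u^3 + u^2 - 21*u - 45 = (u - 5)*(u^2 + 6*u + 9) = (u - 5)*(u + 3)*(u + 3)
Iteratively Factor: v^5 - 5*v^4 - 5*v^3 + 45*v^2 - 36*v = (v + 3)*(v^4 - 8*v^3 + 19*v^2 - 12*v) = (v - 4)*(v + 3)*(v^3 - 4*v^2 + 3*v) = v*(v - 4)*(v + 3)*(v^2 - 4*v + 3) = v*(v - 4)*(v - 3)*(v + 3)*(v - 1)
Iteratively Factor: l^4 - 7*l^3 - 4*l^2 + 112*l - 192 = (l - 4)*(l^3 - 3*l^2 - 16*l + 48) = (l - 4)*(l - 3)*(l^2 - 16) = (l - 4)*(l - 3)*(l + 4)*(l - 4)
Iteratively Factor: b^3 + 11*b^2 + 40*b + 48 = (b + 3)*(b^2 + 8*b + 16) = (b + 3)*(b + 4)*(b + 4)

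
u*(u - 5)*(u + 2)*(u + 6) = u^4 + 3*u^3 - 28*u^2 - 60*u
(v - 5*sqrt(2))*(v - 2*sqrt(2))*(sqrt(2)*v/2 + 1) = sqrt(2)*v^3/2 - 6*v^2 + 3*sqrt(2)*v + 20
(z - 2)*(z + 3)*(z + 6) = z^3 + 7*z^2 - 36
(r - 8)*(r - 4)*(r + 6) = r^3 - 6*r^2 - 40*r + 192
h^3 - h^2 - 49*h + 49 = (h - 7)*(h - 1)*(h + 7)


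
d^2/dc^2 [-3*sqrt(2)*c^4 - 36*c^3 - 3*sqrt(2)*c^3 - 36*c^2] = -36*sqrt(2)*c^2 - 216*c - 18*sqrt(2)*c - 72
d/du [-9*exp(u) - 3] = -9*exp(u)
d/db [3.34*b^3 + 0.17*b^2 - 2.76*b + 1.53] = 10.02*b^2 + 0.34*b - 2.76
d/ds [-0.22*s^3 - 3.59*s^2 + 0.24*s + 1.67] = -0.66*s^2 - 7.18*s + 0.24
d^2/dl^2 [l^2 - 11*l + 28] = 2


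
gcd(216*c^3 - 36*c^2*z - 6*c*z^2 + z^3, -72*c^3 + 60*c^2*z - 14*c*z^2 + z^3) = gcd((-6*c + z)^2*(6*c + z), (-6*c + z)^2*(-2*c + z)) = 36*c^2 - 12*c*z + z^2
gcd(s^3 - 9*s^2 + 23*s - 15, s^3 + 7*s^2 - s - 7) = s - 1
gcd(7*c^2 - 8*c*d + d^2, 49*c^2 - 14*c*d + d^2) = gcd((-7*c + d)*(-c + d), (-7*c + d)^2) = 7*c - d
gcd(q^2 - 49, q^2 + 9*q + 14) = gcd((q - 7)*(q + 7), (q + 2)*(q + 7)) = q + 7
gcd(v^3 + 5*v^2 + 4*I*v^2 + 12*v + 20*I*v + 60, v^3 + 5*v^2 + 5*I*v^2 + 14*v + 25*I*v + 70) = v^2 + v*(5 - 2*I) - 10*I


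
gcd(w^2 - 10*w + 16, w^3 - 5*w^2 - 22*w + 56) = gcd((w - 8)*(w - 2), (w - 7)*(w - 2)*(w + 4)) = w - 2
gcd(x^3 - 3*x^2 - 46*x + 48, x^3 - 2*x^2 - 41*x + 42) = x^2 + 5*x - 6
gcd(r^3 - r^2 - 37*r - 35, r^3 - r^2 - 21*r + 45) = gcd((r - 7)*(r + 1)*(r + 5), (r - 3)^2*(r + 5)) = r + 5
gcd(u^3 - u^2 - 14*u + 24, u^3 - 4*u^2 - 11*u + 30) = u - 2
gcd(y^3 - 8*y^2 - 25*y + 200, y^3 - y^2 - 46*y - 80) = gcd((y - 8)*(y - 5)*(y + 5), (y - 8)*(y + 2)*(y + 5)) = y^2 - 3*y - 40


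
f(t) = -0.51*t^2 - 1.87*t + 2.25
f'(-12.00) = 10.37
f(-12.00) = -48.75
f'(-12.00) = 10.37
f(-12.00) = -48.75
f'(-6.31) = 4.57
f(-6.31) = -6.26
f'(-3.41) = 1.61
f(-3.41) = 2.70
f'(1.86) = -3.77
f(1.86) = -2.99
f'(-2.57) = 0.75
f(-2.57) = 3.69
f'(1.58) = -3.48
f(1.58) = -1.98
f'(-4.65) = 2.87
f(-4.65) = -0.08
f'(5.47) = -7.45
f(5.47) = -23.24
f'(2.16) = -4.07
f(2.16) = -4.17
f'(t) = -1.02*t - 1.87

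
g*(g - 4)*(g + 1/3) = g^3 - 11*g^2/3 - 4*g/3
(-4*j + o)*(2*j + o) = -8*j^2 - 2*j*o + o^2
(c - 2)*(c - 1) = c^2 - 3*c + 2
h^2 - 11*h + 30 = (h - 6)*(h - 5)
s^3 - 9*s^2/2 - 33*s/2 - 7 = (s - 7)*(s + 1/2)*(s + 2)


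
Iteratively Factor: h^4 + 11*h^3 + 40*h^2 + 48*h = (h + 4)*(h^3 + 7*h^2 + 12*h) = (h + 3)*(h + 4)*(h^2 + 4*h) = (h + 3)*(h + 4)^2*(h)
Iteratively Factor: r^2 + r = (r + 1)*(r)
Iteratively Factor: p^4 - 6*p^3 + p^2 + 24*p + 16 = (p + 1)*(p^3 - 7*p^2 + 8*p + 16) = (p - 4)*(p + 1)*(p^2 - 3*p - 4) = (p - 4)*(p + 1)^2*(p - 4)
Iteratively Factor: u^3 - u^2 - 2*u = (u + 1)*(u^2 - 2*u) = (u - 2)*(u + 1)*(u)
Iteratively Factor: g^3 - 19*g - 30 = (g - 5)*(g^2 + 5*g + 6) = (g - 5)*(g + 3)*(g + 2)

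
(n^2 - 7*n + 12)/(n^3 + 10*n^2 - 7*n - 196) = (n - 3)/(n^2 + 14*n + 49)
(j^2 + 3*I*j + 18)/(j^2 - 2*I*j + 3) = (j + 6*I)/(j + I)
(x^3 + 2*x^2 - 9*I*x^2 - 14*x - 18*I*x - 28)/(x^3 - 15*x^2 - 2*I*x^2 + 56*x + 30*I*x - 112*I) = (x^2 + x*(2 - 7*I) - 14*I)/(x^2 - 15*x + 56)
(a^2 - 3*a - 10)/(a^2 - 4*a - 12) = (a - 5)/(a - 6)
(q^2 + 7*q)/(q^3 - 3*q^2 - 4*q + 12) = q*(q + 7)/(q^3 - 3*q^2 - 4*q + 12)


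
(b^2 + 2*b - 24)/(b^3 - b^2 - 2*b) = (-b^2 - 2*b + 24)/(b*(-b^2 + b + 2))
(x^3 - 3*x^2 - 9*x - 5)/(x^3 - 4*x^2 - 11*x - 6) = (x - 5)/(x - 6)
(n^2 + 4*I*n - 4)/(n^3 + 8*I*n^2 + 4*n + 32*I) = (n + 2*I)/(n^2 + 6*I*n + 16)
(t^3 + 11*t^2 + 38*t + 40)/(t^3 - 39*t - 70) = (t + 4)/(t - 7)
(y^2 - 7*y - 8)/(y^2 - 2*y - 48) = (y + 1)/(y + 6)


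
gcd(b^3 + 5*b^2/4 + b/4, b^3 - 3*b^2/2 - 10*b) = b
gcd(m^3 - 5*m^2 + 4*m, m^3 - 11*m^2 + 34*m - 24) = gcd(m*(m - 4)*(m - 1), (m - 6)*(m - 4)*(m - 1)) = m^2 - 5*m + 4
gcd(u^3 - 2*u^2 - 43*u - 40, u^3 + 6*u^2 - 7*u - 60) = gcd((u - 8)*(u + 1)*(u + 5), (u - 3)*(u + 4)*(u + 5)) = u + 5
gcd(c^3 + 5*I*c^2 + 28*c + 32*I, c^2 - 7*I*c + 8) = c + I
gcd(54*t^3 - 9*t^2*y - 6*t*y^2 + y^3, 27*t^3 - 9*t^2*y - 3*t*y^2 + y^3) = -9*t^2 + y^2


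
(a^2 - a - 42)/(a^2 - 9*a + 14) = (a + 6)/(a - 2)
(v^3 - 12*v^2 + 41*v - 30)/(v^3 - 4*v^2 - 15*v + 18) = (v - 5)/(v + 3)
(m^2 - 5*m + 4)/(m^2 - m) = (m - 4)/m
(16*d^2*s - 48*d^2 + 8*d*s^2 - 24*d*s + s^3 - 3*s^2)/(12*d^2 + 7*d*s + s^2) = (4*d*s - 12*d + s^2 - 3*s)/(3*d + s)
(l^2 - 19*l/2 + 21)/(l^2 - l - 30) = (l - 7/2)/(l + 5)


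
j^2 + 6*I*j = j*(j + 6*I)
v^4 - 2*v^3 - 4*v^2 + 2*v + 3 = (v - 3)*(v - 1)*(v + 1)^2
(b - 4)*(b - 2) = b^2 - 6*b + 8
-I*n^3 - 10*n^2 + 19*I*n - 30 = (n - 6*I)*(n - 5*I)*(-I*n + 1)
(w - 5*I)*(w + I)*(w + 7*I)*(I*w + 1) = I*w^4 - 2*w^3 + 36*I*w^2 - 2*w + 35*I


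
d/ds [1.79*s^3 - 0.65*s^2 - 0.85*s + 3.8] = 5.37*s^2 - 1.3*s - 0.85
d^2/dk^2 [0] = 0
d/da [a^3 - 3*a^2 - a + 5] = 3*a^2 - 6*a - 1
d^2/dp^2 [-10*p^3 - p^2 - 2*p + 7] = -60*p - 2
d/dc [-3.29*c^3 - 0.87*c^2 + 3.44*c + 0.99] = -9.87*c^2 - 1.74*c + 3.44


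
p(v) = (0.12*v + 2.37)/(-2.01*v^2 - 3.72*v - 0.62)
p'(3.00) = 0.04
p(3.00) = -0.09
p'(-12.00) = -0.00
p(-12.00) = -0.00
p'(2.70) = 0.06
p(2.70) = -0.11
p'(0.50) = 1.53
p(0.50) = -0.81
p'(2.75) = 0.05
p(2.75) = -0.10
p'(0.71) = 0.86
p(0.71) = -0.57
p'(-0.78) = 1.30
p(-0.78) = 2.15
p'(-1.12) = -1.55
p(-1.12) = 2.18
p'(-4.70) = -0.04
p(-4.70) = -0.07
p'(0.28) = 3.45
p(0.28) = -1.32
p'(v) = (0.12*v + 2.37)*(4.02*v + 3.72)/(-2.01*v^2 - 3.72*v - 0.62)^2 + 0.12/(-2.01*v^2 - 3.72*v - 0.62) = (0.2412*v^2 + 9.5274*v + 8.742)/(4.0401*v^4 + 14.9544*v^3 + 16.3308*v^2 + 4.6128*v + 0.3844)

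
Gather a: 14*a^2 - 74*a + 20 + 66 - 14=14*a^2 - 74*a + 72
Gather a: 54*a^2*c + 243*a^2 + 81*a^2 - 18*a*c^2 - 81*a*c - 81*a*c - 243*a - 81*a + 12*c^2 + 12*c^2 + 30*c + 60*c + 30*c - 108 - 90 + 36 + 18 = a^2*(54*c + 324) + a*(-18*c^2 - 162*c - 324) + 24*c^2 + 120*c - 144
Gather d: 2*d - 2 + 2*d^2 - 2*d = 2*d^2 - 2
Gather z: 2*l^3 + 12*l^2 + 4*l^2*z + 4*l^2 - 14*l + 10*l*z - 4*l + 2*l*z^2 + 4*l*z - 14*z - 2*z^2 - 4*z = 2*l^3 + 16*l^2 - 18*l + z^2*(2*l - 2) + z*(4*l^2 + 14*l - 18)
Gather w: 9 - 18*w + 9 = 18 - 18*w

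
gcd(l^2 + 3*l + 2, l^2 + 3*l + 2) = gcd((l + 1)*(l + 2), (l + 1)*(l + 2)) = l^2 + 3*l + 2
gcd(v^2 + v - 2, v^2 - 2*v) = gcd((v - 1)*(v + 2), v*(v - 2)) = 1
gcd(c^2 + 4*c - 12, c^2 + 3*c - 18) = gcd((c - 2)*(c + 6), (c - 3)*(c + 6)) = c + 6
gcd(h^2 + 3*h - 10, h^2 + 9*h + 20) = h + 5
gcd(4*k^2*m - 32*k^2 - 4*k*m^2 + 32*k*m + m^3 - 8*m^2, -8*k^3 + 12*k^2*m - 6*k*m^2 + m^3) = 4*k^2 - 4*k*m + m^2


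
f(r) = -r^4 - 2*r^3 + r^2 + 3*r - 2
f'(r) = -4*r^3 - 6*r^2 + 2*r + 3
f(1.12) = -1.77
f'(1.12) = -7.91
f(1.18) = -2.29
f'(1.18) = -9.57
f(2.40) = -49.87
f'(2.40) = -82.06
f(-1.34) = -2.64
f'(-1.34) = -0.83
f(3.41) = -194.66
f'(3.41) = -218.56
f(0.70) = -0.34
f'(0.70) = 0.09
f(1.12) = -1.77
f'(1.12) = -7.91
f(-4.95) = -350.15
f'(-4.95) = 331.23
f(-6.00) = -848.00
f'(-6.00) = 639.00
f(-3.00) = -29.00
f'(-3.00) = 51.00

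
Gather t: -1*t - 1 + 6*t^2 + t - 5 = 6*t^2 - 6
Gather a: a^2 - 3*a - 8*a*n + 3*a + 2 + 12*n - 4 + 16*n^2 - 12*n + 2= a^2 - 8*a*n + 16*n^2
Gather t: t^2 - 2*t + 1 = t^2 - 2*t + 1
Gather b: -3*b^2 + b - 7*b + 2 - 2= -3*b^2 - 6*b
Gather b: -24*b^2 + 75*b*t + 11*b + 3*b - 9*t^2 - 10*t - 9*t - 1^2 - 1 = -24*b^2 + b*(75*t + 14) - 9*t^2 - 19*t - 2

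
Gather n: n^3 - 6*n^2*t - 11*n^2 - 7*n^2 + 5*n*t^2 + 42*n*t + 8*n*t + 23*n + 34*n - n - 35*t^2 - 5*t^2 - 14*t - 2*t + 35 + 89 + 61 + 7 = n^3 + n^2*(-6*t - 18) + n*(5*t^2 + 50*t + 56) - 40*t^2 - 16*t + 192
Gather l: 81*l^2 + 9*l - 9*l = 81*l^2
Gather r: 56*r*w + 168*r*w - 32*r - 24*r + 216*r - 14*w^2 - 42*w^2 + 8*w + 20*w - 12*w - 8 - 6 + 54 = r*(224*w + 160) - 56*w^2 + 16*w + 40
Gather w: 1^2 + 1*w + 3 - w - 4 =0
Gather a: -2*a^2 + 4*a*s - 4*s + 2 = -2*a^2 + 4*a*s - 4*s + 2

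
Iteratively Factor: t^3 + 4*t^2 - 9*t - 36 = (t + 4)*(t^2 - 9) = (t - 3)*(t + 4)*(t + 3)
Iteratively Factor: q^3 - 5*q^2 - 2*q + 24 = (q - 3)*(q^2 - 2*q - 8) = (q - 3)*(q + 2)*(q - 4)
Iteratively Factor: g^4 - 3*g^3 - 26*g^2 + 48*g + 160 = (g - 4)*(g^3 + g^2 - 22*g - 40) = (g - 4)*(g + 4)*(g^2 - 3*g - 10) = (g - 5)*(g - 4)*(g + 4)*(g + 2)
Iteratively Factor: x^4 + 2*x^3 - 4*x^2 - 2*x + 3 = (x - 1)*(x^3 + 3*x^2 - x - 3) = (x - 1)*(x + 3)*(x^2 - 1) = (x - 1)*(x + 1)*(x + 3)*(x - 1)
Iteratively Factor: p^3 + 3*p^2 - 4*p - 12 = (p - 2)*(p^2 + 5*p + 6) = (p - 2)*(p + 2)*(p + 3)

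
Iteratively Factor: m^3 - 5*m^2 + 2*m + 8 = (m - 2)*(m^2 - 3*m - 4) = (m - 2)*(m + 1)*(m - 4)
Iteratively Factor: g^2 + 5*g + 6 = (g + 2)*(g + 3)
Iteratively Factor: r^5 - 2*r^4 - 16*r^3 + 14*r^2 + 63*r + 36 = (r + 1)*(r^4 - 3*r^3 - 13*r^2 + 27*r + 36) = (r + 1)^2*(r^3 - 4*r^2 - 9*r + 36) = (r - 4)*(r + 1)^2*(r^2 - 9) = (r - 4)*(r - 3)*(r + 1)^2*(r + 3)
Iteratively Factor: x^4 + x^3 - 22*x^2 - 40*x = (x - 5)*(x^3 + 6*x^2 + 8*x) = (x - 5)*(x + 4)*(x^2 + 2*x) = x*(x - 5)*(x + 4)*(x + 2)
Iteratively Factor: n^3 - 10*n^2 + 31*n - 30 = (n - 5)*(n^2 - 5*n + 6) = (n - 5)*(n - 2)*(n - 3)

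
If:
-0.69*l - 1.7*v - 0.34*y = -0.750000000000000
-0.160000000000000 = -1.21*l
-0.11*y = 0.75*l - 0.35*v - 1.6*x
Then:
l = 0.13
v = 0.38750607681089 - 0.2*y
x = 0.1125*y - 0.0227834832280019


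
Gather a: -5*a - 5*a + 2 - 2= -10*a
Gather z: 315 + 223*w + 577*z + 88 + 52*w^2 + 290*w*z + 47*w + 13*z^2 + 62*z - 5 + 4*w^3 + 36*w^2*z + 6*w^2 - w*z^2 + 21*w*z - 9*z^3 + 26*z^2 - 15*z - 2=4*w^3 + 58*w^2 + 270*w - 9*z^3 + z^2*(39 - w) + z*(36*w^2 + 311*w + 624) + 396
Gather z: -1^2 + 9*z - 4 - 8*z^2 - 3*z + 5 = -8*z^2 + 6*z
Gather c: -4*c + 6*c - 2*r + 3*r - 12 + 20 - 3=2*c + r + 5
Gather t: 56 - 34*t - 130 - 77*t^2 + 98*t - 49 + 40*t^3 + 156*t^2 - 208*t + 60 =40*t^3 + 79*t^2 - 144*t - 63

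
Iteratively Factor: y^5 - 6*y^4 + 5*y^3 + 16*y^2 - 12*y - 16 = (y - 2)*(y^4 - 4*y^3 - 3*y^2 + 10*y + 8) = (y - 2)^2*(y^3 - 2*y^2 - 7*y - 4) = (y - 4)*(y - 2)^2*(y^2 + 2*y + 1) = (y - 4)*(y - 2)^2*(y + 1)*(y + 1)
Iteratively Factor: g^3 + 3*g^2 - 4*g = (g - 1)*(g^2 + 4*g) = (g - 1)*(g + 4)*(g)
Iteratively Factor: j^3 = (j)*(j^2) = j^2*(j)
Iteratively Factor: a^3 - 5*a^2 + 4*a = (a)*(a^2 - 5*a + 4) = a*(a - 1)*(a - 4)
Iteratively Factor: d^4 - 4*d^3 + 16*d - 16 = (d - 2)*(d^3 - 2*d^2 - 4*d + 8) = (d - 2)^2*(d^2 - 4) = (d - 2)^3*(d + 2)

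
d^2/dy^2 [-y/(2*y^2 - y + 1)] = 2*(-y*(4*y - 1)^2 + (6*y - 1)*(2*y^2 - y + 1))/(2*y^2 - y + 1)^3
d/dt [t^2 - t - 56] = 2*t - 1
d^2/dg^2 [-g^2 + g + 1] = -2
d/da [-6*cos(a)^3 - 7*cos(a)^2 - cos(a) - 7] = (18*cos(a)^2 + 14*cos(a) + 1)*sin(a)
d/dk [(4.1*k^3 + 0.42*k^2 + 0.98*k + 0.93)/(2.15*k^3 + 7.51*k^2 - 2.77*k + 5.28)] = (3.5527136788005e-15*k^5 + 29.888*k^4 - 26.928*k^3 + 50.4223*k^2 - 9.5334*k + 7.7505)/(4.6225*k^6 + 32.293*k^5 + 44.4891*k^4 - 18.9014*k^3 + 86.9785*k^2 - 29.2512*k + 27.8784)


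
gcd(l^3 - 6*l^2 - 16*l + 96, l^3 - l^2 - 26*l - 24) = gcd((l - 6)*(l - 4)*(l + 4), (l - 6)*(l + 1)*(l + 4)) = l^2 - 2*l - 24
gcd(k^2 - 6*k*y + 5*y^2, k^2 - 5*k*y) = -k + 5*y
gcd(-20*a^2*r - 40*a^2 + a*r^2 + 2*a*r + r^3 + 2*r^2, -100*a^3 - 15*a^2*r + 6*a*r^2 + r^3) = -20*a^2 + a*r + r^2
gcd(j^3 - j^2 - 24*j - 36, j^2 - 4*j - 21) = j + 3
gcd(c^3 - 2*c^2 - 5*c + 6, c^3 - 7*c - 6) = c^2 - c - 6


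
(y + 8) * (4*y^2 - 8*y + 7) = 4*y^3 + 24*y^2 - 57*y + 56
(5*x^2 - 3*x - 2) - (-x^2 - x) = 6*x^2 - 2*x - 2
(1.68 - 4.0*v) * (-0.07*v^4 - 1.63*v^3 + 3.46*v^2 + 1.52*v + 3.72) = 0.28*v^5 + 6.4024*v^4 - 16.5784*v^3 - 0.267200000000001*v^2 - 12.3264*v + 6.2496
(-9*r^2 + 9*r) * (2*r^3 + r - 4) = -18*r^5 + 18*r^4 - 9*r^3 + 45*r^2 - 36*r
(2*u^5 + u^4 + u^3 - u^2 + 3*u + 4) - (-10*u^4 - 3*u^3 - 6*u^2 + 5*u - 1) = 2*u^5 + 11*u^4 + 4*u^3 + 5*u^2 - 2*u + 5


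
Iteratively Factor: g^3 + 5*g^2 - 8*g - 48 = (g + 4)*(g^2 + g - 12) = (g - 3)*(g + 4)*(g + 4)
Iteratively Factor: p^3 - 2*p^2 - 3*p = (p + 1)*(p^2 - 3*p) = p*(p + 1)*(p - 3)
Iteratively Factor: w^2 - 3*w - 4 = (w + 1)*(w - 4)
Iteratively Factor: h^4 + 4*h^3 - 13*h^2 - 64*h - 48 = (h - 4)*(h^3 + 8*h^2 + 19*h + 12) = (h - 4)*(h + 4)*(h^2 + 4*h + 3) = (h - 4)*(h + 1)*(h + 4)*(h + 3)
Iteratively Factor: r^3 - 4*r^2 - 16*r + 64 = (r - 4)*(r^2 - 16) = (r - 4)*(r + 4)*(r - 4)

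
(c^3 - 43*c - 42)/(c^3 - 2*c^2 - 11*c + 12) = (c^3 - 43*c - 42)/(c^3 - 2*c^2 - 11*c + 12)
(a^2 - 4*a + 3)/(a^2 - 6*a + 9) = (a - 1)/(a - 3)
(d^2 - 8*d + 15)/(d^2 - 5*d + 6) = (d - 5)/(d - 2)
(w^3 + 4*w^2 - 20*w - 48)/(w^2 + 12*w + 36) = (w^2 - 2*w - 8)/(w + 6)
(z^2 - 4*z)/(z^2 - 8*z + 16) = z/(z - 4)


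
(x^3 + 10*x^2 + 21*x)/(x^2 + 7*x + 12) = x*(x + 7)/(x + 4)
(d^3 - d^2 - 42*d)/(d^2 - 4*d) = (d^2 - d - 42)/(d - 4)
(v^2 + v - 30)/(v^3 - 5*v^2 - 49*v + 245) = (v + 6)/(v^2 - 49)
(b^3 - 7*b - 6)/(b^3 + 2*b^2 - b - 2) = (b - 3)/(b - 1)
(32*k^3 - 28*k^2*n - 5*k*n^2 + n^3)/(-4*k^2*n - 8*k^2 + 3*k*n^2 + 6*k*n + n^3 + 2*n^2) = (-8*k + n)/(n + 2)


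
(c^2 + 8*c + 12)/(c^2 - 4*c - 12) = (c + 6)/(c - 6)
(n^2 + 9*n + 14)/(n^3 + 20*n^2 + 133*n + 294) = (n + 2)/(n^2 + 13*n + 42)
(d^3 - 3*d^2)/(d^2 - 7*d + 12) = d^2/(d - 4)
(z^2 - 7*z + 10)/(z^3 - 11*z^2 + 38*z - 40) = 1/(z - 4)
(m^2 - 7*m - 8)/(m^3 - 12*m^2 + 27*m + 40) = 1/(m - 5)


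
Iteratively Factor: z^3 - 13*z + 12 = (z - 1)*(z^2 + z - 12) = (z - 1)*(z + 4)*(z - 3)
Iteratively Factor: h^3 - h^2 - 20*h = (h)*(h^2 - h - 20) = h*(h + 4)*(h - 5)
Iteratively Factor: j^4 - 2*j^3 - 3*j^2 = (j)*(j^3 - 2*j^2 - 3*j) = j*(j + 1)*(j^2 - 3*j) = j*(j - 3)*(j + 1)*(j)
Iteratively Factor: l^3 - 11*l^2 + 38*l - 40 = (l - 4)*(l^2 - 7*l + 10) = (l - 5)*(l - 4)*(l - 2)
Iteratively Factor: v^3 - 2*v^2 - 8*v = (v + 2)*(v^2 - 4*v) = (v - 4)*(v + 2)*(v)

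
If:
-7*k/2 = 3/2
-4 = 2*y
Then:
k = -3/7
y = -2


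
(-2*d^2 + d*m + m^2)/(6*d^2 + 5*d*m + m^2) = (-d + m)/(3*d + m)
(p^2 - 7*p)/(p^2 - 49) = p/(p + 7)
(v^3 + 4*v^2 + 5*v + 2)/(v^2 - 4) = (v^2 + 2*v + 1)/(v - 2)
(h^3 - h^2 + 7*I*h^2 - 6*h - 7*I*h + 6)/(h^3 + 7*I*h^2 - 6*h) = (h - 1)/h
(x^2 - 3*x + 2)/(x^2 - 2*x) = (x - 1)/x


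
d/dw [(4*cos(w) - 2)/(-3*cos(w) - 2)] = 14*sin(w)/(3*cos(w) + 2)^2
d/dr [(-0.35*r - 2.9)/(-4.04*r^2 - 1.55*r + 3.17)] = (1.414*r^2 + 0.5425*r - (0.35*r + 2.9)*(8.08*r + 1.55) - 1.1095)/(4.04*r^2 + 1.55*r - 3.17)^2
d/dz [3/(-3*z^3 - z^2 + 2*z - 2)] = 3*(9*z^2 + 2*z - 2)/(3*z^3 + z^2 - 2*z + 2)^2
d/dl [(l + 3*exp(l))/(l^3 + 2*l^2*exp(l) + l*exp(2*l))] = (l^2*exp(l) - 2*l^2 - 3*l*exp(2*l) - 9*l*exp(l) - 3*exp(2*l))/(l^2*(l^3 + 3*l^2*exp(l) + 3*l*exp(2*l) + exp(3*l)))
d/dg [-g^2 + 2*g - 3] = 2 - 2*g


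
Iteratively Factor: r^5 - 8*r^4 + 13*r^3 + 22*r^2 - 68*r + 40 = (r - 1)*(r^4 - 7*r^3 + 6*r^2 + 28*r - 40) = (r - 2)*(r - 1)*(r^3 - 5*r^2 - 4*r + 20) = (r - 2)*(r - 1)*(r + 2)*(r^2 - 7*r + 10) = (r - 5)*(r - 2)*(r - 1)*(r + 2)*(r - 2)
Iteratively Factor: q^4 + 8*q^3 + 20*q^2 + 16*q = (q + 4)*(q^3 + 4*q^2 + 4*q) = (q + 2)*(q + 4)*(q^2 + 2*q) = (q + 2)^2*(q + 4)*(q)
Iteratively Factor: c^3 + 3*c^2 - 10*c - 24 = (c - 3)*(c^2 + 6*c + 8) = (c - 3)*(c + 4)*(c + 2)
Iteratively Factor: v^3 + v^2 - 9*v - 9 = (v - 3)*(v^2 + 4*v + 3) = (v - 3)*(v + 3)*(v + 1)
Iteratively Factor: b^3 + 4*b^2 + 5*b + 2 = (b + 2)*(b^2 + 2*b + 1) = (b + 1)*(b + 2)*(b + 1)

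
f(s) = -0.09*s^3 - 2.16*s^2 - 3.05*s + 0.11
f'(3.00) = -18.44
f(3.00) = -30.91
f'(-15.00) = 1.00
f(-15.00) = -136.39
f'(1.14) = -8.33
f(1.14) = -6.31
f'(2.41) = -15.03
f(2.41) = -21.05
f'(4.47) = -27.76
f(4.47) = -64.72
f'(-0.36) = -1.53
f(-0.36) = 0.93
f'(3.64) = -22.35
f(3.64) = -43.95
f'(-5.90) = 13.04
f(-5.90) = -38.60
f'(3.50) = -21.48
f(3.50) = -40.88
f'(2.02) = -12.88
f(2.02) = -15.61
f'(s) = -0.27*s^2 - 4.32*s - 3.05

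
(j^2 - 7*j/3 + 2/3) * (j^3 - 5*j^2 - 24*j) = j^5 - 22*j^4/3 - 35*j^3/3 + 158*j^2/3 - 16*j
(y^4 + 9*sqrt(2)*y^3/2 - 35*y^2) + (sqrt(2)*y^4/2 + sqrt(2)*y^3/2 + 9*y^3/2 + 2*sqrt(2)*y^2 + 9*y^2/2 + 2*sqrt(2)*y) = sqrt(2)*y^4/2 + y^4 + 9*y^3/2 + 5*sqrt(2)*y^3 - 61*y^2/2 + 2*sqrt(2)*y^2 + 2*sqrt(2)*y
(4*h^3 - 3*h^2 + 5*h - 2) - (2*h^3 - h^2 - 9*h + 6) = 2*h^3 - 2*h^2 + 14*h - 8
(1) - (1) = 0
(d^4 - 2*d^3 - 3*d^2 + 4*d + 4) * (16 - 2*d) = -2*d^5 + 20*d^4 - 26*d^3 - 56*d^2 + 56*d + 64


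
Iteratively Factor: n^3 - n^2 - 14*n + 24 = (n - 2)*(n^2 + n - 12) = (n - 2)*(n + 4)*(n - 3)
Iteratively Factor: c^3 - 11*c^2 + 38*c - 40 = (c - 2)*(c^2 - 9*c + 20) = (c - 5)*(c - 2)*(c - 4)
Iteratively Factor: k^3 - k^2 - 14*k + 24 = (k + 4)*(k^2 - 5*k + 6) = (k - 3)*(k + 4)*(k - 2)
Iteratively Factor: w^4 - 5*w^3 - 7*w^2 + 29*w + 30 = (w + 2)*(w^3 - 7*w^2 + 7*w + 15) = (w + 1)*(w + 2)*(w^2 - 8*w + 15) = (w - 5)*(w + 1)*(w + 2)*(w - 3)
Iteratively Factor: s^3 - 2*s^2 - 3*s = (s - 3)*(s^2 + s) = (s - 3)*(s + 1)*(s)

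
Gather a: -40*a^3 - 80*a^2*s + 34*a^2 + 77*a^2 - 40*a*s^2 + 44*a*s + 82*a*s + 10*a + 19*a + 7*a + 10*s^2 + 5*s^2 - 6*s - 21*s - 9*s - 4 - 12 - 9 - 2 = -40*a^3 + a^2*(111 - 80*s) + a*(-40*s^2 + 126*s + 36) + 15*s^2 - 36*s - 27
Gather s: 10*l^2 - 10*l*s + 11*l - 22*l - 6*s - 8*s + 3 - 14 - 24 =10*l^2 - 11*l + s*(-10*l - 14) - 35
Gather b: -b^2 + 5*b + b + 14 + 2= -b^2 + 6*b + 16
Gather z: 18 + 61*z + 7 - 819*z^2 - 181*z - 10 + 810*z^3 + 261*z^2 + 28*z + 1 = 810*z^3 - 558*z^2 - 92*z + 16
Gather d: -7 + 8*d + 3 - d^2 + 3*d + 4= -d^2 + 11*d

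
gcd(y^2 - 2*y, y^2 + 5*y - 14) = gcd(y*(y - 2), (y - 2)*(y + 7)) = y - 2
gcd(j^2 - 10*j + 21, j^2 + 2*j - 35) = 1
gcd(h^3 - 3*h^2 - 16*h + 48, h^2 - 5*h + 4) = h - 4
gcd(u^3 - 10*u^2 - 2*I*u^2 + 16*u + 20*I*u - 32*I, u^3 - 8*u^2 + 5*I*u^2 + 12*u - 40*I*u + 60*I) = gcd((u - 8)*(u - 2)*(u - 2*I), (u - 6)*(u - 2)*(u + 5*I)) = u - 2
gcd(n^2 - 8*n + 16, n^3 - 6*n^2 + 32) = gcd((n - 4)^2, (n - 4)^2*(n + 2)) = n^2 - 8*n + 16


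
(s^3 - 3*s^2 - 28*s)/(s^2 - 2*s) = (s^2 - 3*s - 28)/(s - 2)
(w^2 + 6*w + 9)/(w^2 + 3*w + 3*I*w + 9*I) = (w + 3)/(w + 3*I)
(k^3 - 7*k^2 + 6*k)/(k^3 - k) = (k - 6)/(k + 1)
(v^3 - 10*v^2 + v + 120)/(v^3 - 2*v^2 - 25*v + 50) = (v^2 - 5*v - 24)/(v^2 + 3*v - 10)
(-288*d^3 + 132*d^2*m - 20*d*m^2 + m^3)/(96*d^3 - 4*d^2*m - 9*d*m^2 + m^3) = (-36*d^2 + 12*d*m - m^2)/(12*d^2 + d*m - m^2)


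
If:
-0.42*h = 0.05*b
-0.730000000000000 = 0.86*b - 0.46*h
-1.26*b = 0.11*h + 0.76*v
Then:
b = -0.80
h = 0.10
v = 1.31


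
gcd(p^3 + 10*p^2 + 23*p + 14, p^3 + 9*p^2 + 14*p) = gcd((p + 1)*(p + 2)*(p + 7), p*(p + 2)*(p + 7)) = p^2 + 9*p + 14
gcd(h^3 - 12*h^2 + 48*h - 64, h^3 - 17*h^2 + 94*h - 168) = h - 4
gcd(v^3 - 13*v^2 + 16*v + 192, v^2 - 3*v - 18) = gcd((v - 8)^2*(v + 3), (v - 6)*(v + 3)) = v + 3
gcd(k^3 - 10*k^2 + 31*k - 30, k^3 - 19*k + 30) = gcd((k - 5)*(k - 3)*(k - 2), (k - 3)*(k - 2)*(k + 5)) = k^2 - 5*k + 6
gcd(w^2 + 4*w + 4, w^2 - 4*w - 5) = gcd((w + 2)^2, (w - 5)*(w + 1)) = 1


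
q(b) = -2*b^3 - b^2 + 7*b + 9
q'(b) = -6*b^2 - 2*b + 7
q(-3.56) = 61.64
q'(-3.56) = -61.92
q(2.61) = -15.10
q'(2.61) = -39.09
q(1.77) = 7.17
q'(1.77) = -15.34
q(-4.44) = 133.26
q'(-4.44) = -102.40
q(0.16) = 10.09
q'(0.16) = 6.53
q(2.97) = -31.43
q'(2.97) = -51.87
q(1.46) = 10.86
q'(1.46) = -8.71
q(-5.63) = 294.80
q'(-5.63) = -171.92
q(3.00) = -33.00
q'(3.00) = -53.00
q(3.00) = -33.00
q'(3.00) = -53.00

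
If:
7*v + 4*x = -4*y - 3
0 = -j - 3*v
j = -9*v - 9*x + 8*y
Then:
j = 68*y/13 + 27/13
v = -68*y/39 - 9/13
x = 80*y/39 + 6/13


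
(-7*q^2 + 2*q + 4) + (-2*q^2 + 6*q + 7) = -9*q^2 + 8*q + 11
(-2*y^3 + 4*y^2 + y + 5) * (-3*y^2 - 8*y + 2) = 6*y^5 + 4*y^4 - 39*y^3 - 15*y^2 - 38*y + 10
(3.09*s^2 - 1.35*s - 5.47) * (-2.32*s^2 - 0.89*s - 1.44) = -7.1688*s^4 + 0.3819*s^3 + 9.4423*s^2 + 6.8123*s + 7.8768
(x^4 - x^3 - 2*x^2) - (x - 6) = x^4 - x^3 - 2*x^2 - x + 6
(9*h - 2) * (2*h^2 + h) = 18*h^3 + 5*h^2 - 2*h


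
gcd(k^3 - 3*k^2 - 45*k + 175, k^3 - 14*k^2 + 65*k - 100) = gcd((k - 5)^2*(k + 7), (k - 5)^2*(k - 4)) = k^2 - 10*k + 25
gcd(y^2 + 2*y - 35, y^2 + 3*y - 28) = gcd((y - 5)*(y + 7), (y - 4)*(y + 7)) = y + 7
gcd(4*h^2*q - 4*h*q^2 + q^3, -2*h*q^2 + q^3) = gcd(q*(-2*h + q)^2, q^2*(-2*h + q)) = -2*h*q + q^2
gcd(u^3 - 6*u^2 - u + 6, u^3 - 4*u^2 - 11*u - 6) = u^2 - 5*u - 6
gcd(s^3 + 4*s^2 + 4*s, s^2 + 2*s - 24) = 1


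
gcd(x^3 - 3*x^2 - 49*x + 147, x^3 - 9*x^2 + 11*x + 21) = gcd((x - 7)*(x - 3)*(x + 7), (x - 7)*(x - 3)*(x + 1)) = x^2 - 10*x + 21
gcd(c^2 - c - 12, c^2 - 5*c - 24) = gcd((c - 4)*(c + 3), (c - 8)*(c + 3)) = c + 3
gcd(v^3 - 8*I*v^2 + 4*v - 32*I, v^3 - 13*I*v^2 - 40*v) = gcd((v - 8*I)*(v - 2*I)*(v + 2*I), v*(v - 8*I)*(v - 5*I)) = v - 8*I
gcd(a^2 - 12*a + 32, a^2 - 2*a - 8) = a - 4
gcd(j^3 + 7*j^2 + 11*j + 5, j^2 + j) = j + 1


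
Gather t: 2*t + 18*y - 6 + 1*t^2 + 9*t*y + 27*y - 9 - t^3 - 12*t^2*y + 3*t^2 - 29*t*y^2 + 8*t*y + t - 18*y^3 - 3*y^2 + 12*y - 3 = -t^3 + t^2*(4 - 12*y) + t*(-29*y^2 + 17*y + 3) - 18*y^3 - 3*y^2 + 57*y - 18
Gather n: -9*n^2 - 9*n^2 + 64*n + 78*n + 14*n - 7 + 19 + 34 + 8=-18*n^2 + 156*n + 54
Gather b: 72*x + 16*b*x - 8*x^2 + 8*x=16*b*x - 8*x^2 + 80*x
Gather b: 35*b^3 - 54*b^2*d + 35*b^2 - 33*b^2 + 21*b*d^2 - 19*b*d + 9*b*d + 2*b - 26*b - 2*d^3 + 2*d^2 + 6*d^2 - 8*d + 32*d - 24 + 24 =35*b^3 + b^2*(2 - 54*d) + b*(21*d^2 - 10*d - 24) - 2*d^3 + 8*d^2 + 24*d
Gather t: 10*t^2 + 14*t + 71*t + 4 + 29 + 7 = 10*t^2 + 85*t + 40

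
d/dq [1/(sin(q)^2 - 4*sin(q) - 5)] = 2*(2 - sin(q))*cos(q)/((sin(q) - 5)^2*(sin(q) + 1)^2)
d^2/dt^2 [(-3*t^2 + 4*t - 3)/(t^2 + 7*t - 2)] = 2*(25*t^3 - 27*t^2 - 39*t - 109)/(t^6 + 21*t^5 + 141*t^4 + 259*t^3 - 282*t^2 + 84*t - 8)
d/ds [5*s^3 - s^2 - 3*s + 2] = 15*s^2 - 2*s - 3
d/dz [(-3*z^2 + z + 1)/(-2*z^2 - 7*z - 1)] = (23*z^2 + 10*z + 6)/(4*z^4 + 28*z^3 + 53*z^2 + 14*z + 1)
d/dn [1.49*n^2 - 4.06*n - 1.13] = 2.98*n - 4.06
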